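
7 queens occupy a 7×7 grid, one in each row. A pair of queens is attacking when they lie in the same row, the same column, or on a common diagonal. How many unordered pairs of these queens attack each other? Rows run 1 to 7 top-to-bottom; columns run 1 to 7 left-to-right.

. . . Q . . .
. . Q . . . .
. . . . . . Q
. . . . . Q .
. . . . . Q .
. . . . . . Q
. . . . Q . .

7

Same column: (3,7)–(6,7) (column 7); (4,6)–(5,6) (column 6).
Same diagonal: (1,4)–(2,3) (|1−2| = |4−3| = 1); (2,3)–(5,6) (|2−5| = |3−6| = 3); (2,3)–(6,7) (|2−6| = |3−7| = 4); (3,7)–(4,6) (|3−4| = |7−6| = 1); (5,6)–(6,7) (|5−6| = |6−7| = 1).
Total attacking pairs: 7.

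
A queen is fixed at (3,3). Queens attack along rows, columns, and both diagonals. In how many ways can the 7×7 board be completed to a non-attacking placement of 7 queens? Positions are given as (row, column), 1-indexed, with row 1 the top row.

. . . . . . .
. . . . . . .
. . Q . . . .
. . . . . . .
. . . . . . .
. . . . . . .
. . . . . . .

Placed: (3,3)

Branch on row 1: col 2 → 2; col 4 → 2; col 6 → 1; col 7 → 1.
Sum: 2 + 2 + 1 + 1 = 6.

6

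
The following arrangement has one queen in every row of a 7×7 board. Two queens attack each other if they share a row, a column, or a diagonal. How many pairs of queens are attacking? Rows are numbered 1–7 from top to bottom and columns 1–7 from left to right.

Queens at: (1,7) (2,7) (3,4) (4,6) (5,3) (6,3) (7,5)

Same column: (1,7)–(2,7) (column 7); (5,3)–(6,3) (column 3).
Same diagonal: (1,7)–(5,3) (|1−5| = |7−3| = 4); (2,7)–(6,3) (|2−6| = |7−3| = 4); (5,3)–(7,5) (|5−7| = |3−5| = 2).
Total attacking pairs: 5.

5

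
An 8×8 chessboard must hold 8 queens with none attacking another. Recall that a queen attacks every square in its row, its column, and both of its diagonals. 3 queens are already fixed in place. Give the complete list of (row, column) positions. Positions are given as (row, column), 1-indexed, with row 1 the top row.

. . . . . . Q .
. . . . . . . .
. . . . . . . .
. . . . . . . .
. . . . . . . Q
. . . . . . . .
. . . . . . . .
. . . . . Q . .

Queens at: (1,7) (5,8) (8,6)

Row 2: attacked by (1,7)→{6,7,8}; (5,8)→{5,8}; (8,6)→{6}. Safe: 1, 2, 3, 4. Place at column 4.
Row 3: attacked by (1,7)→{5,7}; (2,4)→{3,4,5}; (5,8)→{6,8}; (8,6)→{1,6}. Safe: 2. Place at column 2.
Row 4: attacked by (1,7)→{4,7}; (2,4)→{2,4,6}; (3,2)→{1,2,3}; (5,8)→{7,8}; (8,6)→{2,6}. Safe: 5. Place at column 5.
Row 6: attacked by (1,7)→{2,7}; (2,4)→{4,8}; (3,2)→{2,5}; (4,5)→{3,5,7}; (5,8)→{7,8}; (8,6)→{4,6,8}. Safe: 1. Place at column 1.
Row 7: attacked by (1,7)→{1,7}; (2,4)→{4}; (3,2)→{2,6}; (4,5)→{2,5,8}; (5,8)→{6,8}; (6,1)→{1,2}; (8,6)→{5,6,7}. Safe: 3. Place at column 3.
Columns [7, 4, 2, 5, 8, 1, 3, 6], r−c [-6, -2, 1, -1, -3, 5, 4, 2], r+c [8, 6, 5, 9, 13, 7, 10, 14] are all distinct, so no two queens attack.

(1,7) (2,4) (3,2) (4,5) (5,8) (6,1) (7,3) (8,6)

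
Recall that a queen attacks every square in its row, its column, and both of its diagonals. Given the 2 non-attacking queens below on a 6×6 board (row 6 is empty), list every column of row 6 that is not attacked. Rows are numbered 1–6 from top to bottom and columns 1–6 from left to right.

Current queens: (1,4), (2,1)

(1,4) attacks row 6 at column 4.
(2,1) attacks row 6 at column 1 and diagonals 5.
Attacked columns: {1, 4, 5}. Safe: {2, 3, 6}.

columns 2, 3, 6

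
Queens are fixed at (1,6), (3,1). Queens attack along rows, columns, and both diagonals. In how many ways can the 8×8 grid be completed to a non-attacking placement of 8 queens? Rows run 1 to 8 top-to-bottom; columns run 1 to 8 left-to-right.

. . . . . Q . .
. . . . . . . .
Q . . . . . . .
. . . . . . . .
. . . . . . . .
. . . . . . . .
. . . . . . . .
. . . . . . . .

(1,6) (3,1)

4

Branch on row 2: col 3 → 3; col 4 → 1; col 8 → 0.
Sum: 3 + 1 + 0 = 4.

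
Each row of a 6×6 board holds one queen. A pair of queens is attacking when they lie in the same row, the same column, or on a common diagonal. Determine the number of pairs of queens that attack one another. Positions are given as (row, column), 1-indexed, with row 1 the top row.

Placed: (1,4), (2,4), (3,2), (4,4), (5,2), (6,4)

8

Same column: (1,4)–(2,4) (column 4); (1,4)–(4,4) (column 4); (1,4)–(6,4) (column 4); (2,4)–(4,4) (column 4); (2,4)–(6,4) (column 4); (3,2)–(5,2) (column 2); (4,4)–(6,4) (column 4).
Same diagonal: (1,4)–(3,2) (|1−3| = |4−2| = 2).
Total attacking pairs: 8.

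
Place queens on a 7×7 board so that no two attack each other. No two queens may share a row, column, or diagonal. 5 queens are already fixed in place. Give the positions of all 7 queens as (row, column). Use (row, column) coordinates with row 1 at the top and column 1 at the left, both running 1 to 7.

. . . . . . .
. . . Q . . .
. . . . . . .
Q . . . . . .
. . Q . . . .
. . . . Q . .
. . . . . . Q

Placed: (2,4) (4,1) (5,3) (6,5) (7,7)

Row 1: attacked by (2,4)→{3,4,5}; (4,1)→{1,4}; (5,3)→{3,7}; (6,5)→{5}; (7,7)→{1,7}. Safe: 2, 6. Place at column 2.
Row 3: attacked by (1,2)→{2,4}; (2,4)→{3,4,5}; (4,1)→{1,2}; (5,3)→{1,3,5}; (6,5)→{2,5}; (7,7)→{3,7}. Safe: 6. Place at column 6.
Columns [2, 4, 6, 1, 3, 5, 7], r−c [-1, -2, -3, 3, 2, 1, 0], r+c [3, 6, 9, 5, 8, 11, 14] are all distinct, so no two queens attack.

(1,2) (2,4) (3,6) (4,1) (5,3) (6,5) (7,7)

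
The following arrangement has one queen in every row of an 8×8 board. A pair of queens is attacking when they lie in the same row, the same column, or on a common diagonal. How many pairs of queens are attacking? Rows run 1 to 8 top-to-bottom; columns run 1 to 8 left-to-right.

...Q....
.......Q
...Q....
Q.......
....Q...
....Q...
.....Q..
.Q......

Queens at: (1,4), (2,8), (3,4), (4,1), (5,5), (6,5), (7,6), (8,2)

Same column: (1,4)–(3,4) (column 4); (5,5)–(6,5) (column 5).
Same diagonal: (1,4)–(4,1) (|1−4| = |4−1| = 3); (2,8)–(5,5) (|2−5| = |8−5| = 3); (2,8)–(8,2) (|2−8| = |8−2| = 6); (5,5)–(8,2) (|5−8| = |5−2| = 3); (6,5)–(7,6) (|6−7| = |5−6| = 1).
Total attacking pairs: 7.

7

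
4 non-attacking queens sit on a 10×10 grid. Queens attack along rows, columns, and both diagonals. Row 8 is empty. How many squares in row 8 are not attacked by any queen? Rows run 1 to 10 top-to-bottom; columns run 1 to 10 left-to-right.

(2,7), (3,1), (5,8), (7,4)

3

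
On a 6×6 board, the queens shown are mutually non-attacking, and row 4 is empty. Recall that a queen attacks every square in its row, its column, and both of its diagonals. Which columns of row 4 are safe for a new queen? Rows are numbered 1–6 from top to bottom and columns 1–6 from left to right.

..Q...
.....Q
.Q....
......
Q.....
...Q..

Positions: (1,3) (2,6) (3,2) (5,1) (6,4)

columns 5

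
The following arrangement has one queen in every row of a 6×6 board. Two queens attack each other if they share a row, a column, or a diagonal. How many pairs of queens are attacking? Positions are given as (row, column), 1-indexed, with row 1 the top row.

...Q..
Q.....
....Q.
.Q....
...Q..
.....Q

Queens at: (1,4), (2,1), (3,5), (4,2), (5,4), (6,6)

Same column: (1,4)–(5,4) (column 4).
Same diagonal: (2,1)–(5,4) (|2−5| = |1−4| = 3).
Total attacking pairs: 2.

2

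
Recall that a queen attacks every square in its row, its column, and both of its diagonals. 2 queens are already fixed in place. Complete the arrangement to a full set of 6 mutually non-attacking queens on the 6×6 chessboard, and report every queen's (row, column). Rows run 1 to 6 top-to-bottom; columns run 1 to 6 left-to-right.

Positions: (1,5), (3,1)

(1,5) (2,3) (3,1) (4,6) (5,4) (6,2)

Row 2: attacked by (1,5)→{4,5,6}; (3,1)→{1,2}. Safe: 3. Place at column 3.
Row 4: attacked by (1,5)→{2,5}; (2,3)→{1,3,5}; (3,1)→{1,2}. Safe: 4, 6. Place at column 6.
Row 5: attacked by (1,5)→{1,5}; (2,3)→{3,6}; (3,1)→{1,3}; (4,6)→{5,6}. Safe: 2, 4. Place at column 4.
Row 6: attacked by (1,5)→{5}; (2,3)→{3}; (3,1)→{1,4}; (4,6)→{4,6}; (5,4)→{3,4,5}. Safe: 2. Place at column 2.
Columns [5, 3, 1, 6, 4, 2], r−c [-4, -1, 2, -2, 1, 4], r+c [6, 5, 4, 10, 9, 8] are all distinct, so no two queens attack.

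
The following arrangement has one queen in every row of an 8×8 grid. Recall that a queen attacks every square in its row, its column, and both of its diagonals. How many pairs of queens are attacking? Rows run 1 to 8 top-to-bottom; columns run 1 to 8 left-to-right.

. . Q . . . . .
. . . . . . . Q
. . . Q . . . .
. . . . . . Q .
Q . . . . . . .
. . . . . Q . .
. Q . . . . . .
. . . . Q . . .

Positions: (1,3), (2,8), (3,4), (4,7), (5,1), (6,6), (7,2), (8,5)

0

All columns are distinct and no two queens satisfy |Δrow| = |Δcol|, so no pair attacks.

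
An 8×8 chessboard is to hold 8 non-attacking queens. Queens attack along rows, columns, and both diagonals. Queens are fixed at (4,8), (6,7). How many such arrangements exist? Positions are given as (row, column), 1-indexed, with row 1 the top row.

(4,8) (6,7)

Branch on row 1: col 1 → 0; col 3 → 1; col 4 → 1; col 6 → 1.
Sum: 0 + 1 + 1 + 1 = 3.

3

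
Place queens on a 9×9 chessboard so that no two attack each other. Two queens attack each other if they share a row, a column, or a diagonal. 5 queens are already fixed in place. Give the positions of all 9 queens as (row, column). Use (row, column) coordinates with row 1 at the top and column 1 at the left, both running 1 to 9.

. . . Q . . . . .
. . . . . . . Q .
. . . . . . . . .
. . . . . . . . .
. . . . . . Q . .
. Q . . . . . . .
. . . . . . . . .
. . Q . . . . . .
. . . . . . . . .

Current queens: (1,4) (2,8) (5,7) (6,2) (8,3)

Row 3: attacked by (1,4)→{2,4,6}; (2,8)→{7,8,9}; (5,7)→{5,7,9}; (6,2)→{2,5}; (8,3)→{3,8}. Safe: 1. Place at column 1.
Row 4: attacked by (1,4)→{1,4,7}; (2,8)→{6,8}; (3,1)→{1,2}; (5,7)→{6,7,8}; (6,2)→{2,4}; (8,3)→{3,7}. Safe: 5, 9. Place at column 5.
Row 7: attacked by (1,4)→{4}; (2,8)→{3,8}; (3,1)→{1,5}; (4,5)→{2,5,8}; (5,7)→{5,7,9}; (6,2)→{1,2,3}; (8,3)→{2,3,4}. Safe: 6. Place at column 6.
Row 9: attacked by (1,4)→{4}; (2,8)→{1,8}; (3,1)→{1,7}; (4,5)→{5}; (5,7)→{3,7}; (6,2)→{2,5}; (7,6)→{4,6,8}; (8,3)→{2,3,4}. Safe: 9. Place at column 9.
Columns [4, 8, 1, 5, 7, 2, 6, 3, 9], r−c [-3, -6, 2, -1, -2, 4, 1, 5, 0], r+c [5, 10, 4, 9, 12, 8, 13, 11, 18] are all distinct, so no two queens attack.

(1,4) (2,8) (3,1) (4,5) (5,7) (6,2) (7,6) (8,3) (9,9)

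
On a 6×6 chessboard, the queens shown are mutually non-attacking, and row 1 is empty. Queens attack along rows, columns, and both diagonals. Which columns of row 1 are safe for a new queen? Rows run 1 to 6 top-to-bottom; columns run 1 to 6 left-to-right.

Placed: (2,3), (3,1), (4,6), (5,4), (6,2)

(2,3) attacks row 1 at column 3 and diagonals 2, 4.
(3,1) attacks row 1 at column 1 and diagonals 3.
(4,6) attacks row 1 at column 6 and diagonals 3.
(5,4) attacks row 1 at column 4.
(6,2) attacks row 1 at column 2.
Attacked columns: {1, 2, 3, 4, 6}. Safe: {5}.

columns 5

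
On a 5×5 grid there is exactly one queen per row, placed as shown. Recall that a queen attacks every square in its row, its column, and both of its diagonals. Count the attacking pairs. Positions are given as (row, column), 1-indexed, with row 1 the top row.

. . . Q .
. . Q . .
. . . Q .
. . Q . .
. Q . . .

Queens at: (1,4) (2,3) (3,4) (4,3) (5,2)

7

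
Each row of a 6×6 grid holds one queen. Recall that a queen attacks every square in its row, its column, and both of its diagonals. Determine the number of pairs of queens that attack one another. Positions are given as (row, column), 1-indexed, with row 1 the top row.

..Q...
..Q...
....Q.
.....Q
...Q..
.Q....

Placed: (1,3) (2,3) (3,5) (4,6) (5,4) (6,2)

Same column: (1,3)–(2,3) (column 3).
Same diagonal: (1,3)–(3,5) (|1−3| = |3−5| = 2); (1,3)–(4,6) (|1−4| = |3−6| = 3); (3,5)–(4,6) (|3−4| = |5−6| = 1); (3,5)–(6,2) (|3−6| = |5−2| = 3).
Total attacking pairs: 5.

5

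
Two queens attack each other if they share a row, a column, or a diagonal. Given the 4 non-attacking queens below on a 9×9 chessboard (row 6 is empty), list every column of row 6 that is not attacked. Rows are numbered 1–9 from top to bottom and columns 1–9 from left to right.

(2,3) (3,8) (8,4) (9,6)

(2,3) attacks row 6 at column 3 and diagonals 7.
(3,8) attacks row 6 at column 8 and diagonals 5.
(8,4) attacks row 6 at column 4 and diagonals 2, 6.
(9,6) attacks row 6 at column 6 and diagonals 3, 9.
Attacked columns: {2, 3, 4, 5, 6, 7, 8, 9}. Safe: {1}.

columns 1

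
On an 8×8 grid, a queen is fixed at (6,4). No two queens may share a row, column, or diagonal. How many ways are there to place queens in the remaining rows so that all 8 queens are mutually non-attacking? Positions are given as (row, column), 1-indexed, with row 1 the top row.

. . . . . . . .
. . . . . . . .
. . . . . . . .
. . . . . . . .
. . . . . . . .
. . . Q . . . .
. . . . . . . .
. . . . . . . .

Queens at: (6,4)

Branch on row 1: col 1 → 2; col 2 → 2; col 3 → 3; col 5 → 1; col 6 → 2; col 7 → 2; col 8 → 0.
Sum: 2 + 2 + 3 + 1 + 2 + 2 + 0 = 12.

12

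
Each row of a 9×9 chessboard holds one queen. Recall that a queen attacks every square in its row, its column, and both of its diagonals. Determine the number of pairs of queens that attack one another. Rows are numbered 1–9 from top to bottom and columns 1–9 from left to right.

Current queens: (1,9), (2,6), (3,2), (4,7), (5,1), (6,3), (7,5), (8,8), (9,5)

Same column: (7,5)–(9,5) (column 5).
Same diagonal: (5,1)–(9,5) (|5−9| = |1−5| = 4).
Total attacking pairs: 2.

2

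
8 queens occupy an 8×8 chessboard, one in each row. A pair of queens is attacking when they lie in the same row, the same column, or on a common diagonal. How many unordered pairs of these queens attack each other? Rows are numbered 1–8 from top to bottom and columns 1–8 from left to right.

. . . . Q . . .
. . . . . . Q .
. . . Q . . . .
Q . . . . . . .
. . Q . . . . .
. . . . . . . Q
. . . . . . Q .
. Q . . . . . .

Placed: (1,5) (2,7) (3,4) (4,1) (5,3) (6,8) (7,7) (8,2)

Same column: (2,7)–(7,7) (column 7).
Same diagonal: (6,8)–(7,7) (|6−7| = |8−7| = 1).
Total attacking pairs: 2.

2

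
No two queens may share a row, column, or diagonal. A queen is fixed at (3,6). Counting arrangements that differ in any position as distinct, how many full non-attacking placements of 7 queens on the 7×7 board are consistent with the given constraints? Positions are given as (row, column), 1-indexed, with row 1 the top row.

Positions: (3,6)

Branch on row 1: col 1 → 0; col 2 → 1; col 3 → 2; col 5 → 2; col 7 → 1.
Sum: 0 + 1 + 2 + 2 + 1 = 6.

6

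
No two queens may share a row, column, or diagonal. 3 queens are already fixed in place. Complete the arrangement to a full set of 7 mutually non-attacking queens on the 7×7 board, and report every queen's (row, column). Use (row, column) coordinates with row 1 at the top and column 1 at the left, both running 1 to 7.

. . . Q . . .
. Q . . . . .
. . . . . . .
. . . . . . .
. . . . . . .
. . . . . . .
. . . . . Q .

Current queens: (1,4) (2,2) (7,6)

Row 3: attacked by (1,4)→{2,4,6}; (2,2)→{1,2,3}; (7,6)→{2,6}. Safe: 5, 7. Place at column 7.
Row 4: attacked by (1,4)→{1,4,7}; (2,2)→{2,4}; (3,7)→{6,7}; (7,6)→{3,6}. Safe: 5. Place at column 5.
Row 5: attacked by (1,4)→{4}; (2,2)→{2,5}; (3,7)→{5,7}; (4,5)→{4,5,6}; (7,6)→{4,6}. Safe: 1, 3. Place at column 3.
Row 6: attacked by (1,4)→{4}; (2,2)→{2,6}; (3,7)→{4,7}; (4,5)→{3,5,7}; (5,3)→{2,3,4}; (7,6)→{5,6,7}. Safe: 1. Place at column 1.
Columns [4, 2, 7, 5, 3, 1, 6], r−c [-3, 0, -4, -1, 2, 5, 1], r+c [5, 4, 10, 9, 8, 7, 13] are all distinct, so no two queens attack.

(1,4) (2,2) (3,7) (4,5) (5,3) (6,1) (7,6)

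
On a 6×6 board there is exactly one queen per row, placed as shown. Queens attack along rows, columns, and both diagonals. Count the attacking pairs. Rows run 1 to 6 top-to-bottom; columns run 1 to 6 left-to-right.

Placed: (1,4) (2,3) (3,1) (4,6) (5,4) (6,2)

Same column: (1,4)–(5,4) (column 4).
Same diagonal: (1,4)–(2,3) (|1−2| = |4−3| = 1).
Total attacking pairs: 2.

2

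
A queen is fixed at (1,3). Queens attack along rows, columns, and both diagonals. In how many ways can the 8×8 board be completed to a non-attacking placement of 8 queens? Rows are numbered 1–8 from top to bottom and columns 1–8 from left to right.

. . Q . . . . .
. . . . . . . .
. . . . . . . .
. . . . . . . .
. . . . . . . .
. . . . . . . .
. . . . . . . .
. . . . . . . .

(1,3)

16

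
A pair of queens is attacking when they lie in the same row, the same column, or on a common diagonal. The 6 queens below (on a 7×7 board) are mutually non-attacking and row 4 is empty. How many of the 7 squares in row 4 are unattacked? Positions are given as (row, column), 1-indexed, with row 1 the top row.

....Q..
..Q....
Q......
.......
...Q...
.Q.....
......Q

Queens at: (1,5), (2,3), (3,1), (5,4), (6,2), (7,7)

(1,5) attacks row 4 at column 5 and diagonals 2.
(2,3) attacks row 4 at column 3 and diagonals 1, 5.
(3,1) attacks row 4 at column 1 and diagonals 2.
(5,4) attacks row 4 at column 4 and diagonals 3, 5.
(6,2) attacks row 4 at column 2 and diagonals 4.
(7,7) attacks row 4 at column 7 and diagonals 4.
Attacked columns: {1, 2, 3, 4, 5, 7}. Safe: {6}.

1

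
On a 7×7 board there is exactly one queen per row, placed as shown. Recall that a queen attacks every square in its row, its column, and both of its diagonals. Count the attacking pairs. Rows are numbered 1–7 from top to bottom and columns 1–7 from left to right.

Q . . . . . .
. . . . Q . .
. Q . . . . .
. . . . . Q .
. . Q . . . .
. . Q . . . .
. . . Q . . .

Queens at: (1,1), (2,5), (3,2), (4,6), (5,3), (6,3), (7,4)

2

Same column: (5,3)–(6,3) (column 3).
Same diagonal: (6,3)–(7,4) (|6−7| = |3−4| = 1).
Total attacking pairs: 2.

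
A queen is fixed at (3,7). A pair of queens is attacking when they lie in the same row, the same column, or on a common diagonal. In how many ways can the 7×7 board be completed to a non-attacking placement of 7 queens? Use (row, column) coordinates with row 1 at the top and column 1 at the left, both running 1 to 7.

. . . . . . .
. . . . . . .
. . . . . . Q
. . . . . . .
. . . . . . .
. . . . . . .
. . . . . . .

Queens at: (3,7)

Branch on row 1: col 1 → 1; col 2 → 1; col 3 → 1; col 4 → 1; col 6 → 2.
Sum: 1 + 1 + 1 + 1 + 2 = 6.

6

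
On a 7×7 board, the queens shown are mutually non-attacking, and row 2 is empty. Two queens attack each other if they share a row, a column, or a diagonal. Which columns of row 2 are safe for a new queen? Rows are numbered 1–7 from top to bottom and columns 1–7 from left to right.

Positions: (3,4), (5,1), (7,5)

columns 2, 6, 7

(3,4) attacks row 2 at column 4 and diagonals 3, 5.
(5,1) attacks row 2 at column 1 and diagonals 4.
(7,5) attacks row 2 at column 5.
Attacked columns: {1, 3, 4, 5}. Safe: {2, 6, 7}.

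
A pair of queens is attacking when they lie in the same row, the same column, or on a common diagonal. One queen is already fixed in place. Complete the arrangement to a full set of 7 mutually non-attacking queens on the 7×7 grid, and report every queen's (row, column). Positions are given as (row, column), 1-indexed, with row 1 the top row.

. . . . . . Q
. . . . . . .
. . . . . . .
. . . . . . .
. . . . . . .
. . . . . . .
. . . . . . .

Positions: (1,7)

Row 2: attacked by (1,7)→{6,7}. Safe: 1, 2, 3, 4, 5. Place at column 3.
Row 3: attacked by (1,7)→{5,7}; (2,3)→{2,3,4}. Safe: 1, 6. Place at column 6.
Row 4: attacked by (1,7)→{4,7}; (2,3)→{1,3,5}; (3,6)→{5,6,7}. Safe: 2. Place at column 2.
Row 5: attacked by (1,7)→{3,7}; (2,3)→{3,6}; (3,6)→{4,6}; (4,2)→{1,2,3}. Safe: 5. Place at column 5.
Row 6: attacked by (1,7)→{2,7}; (2,3)→{3,7}; (3,6)→{3,6}; (4,2)→{2,4}; (5,5)→{4,5,6}. Safe: 1. Place at column 1.
Row 7: attacked by (1,7)→{1,7}; (2,3)→{3}; (3,6)→{2,6}; (4,2)→{2,5}; (5,5)→{3,5,7}; (6,1)→{1,2}. Safe: 4. Place at column 4.
Columns [7, 3, 6, 2, 5, 1, 4], r−c [-6, -1, -3, 2, 0, 5, 3], r+c [8, 5, 9, 6, 10, 7, 11] are all distinct, so no two queens attack.

(1,7) (2,3) (3,6) (4,2) (5,5) (6,1) (7,4)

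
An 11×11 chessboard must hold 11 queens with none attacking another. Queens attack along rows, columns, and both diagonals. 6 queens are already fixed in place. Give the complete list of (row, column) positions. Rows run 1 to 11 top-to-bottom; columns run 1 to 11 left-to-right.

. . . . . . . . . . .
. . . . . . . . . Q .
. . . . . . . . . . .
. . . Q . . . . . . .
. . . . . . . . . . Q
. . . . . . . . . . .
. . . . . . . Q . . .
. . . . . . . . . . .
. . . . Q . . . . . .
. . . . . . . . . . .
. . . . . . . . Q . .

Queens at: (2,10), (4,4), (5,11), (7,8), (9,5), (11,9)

Row 1: attacked by (2,10)→{9,10,11}; (4,4)→{1,4,7}; (5,11)→{7,11}; (7,8)→{2,8}; (9,5)→{5}; (11,9)→{9}. Safe: 3, 6. Place at column 3.
Row 3: attacked by (1,3)→{1,3,5}; (2,10)→{9,10,11}; (4,4)→{3,4,5}; (5,11)→{9,11}; (7,8)→{4,8}; (9,5)→{5,11}; (11,9)→{1,9}. Safe: 2, 6, 7. Place at column 6.
Row 6: attacked by (1,3)→{3,8}; (2,10)→{6,10}; (3,6)→{3,6,9}; (4,4)→{2,4,6}; (5,11)→{10,11}; (7,8)→{7,8,9}; (9,5)→{2,5,8}; (11,9)→{4,9}. Safe: 1. Place at column 1.
Row 8: attacked by (1,3)→{3,10}; (2,10)→{4,10}; (3,6)→{1,6,11}; (4,4)→{4,8}; (5,11)→{8,11}; (6,1)→{1,3}; (7,8)→{7,8,9}; (9,5)→{4,5,6}; (11,9)→{6,9}. Safe: 2. Place at column 2.
Row 10: attacked by (1,3)→{3}; (2,10)→{2,10}; (3,6)→{6}; (4,4)→{4,10}; (5,11)→{6,11}; (6,1)→{1,5}; (7,8)→{5,8,11}; (8,2)→{2,4}; (9,5)→{4,5,6}; (11,9)→{8,9,10}. Safe: 7. Place at column 7.
Columns [3, 10, 6, 4, 11, 1, 8, 2, 5, 7, 9], r−c [-2, -8, -3, 0, -6, 5, -1, 6, 4, 3, 2], r+c [4, 12, 9, 8, 16, 7, 15, 10, 14, 17, 20] are all distinct, so no two queens attack.

(1,3) (2,10) (3,6) (4,4) (5,11) (6,1) (7,8) (8,2) (9,5) (10,7) (11,9)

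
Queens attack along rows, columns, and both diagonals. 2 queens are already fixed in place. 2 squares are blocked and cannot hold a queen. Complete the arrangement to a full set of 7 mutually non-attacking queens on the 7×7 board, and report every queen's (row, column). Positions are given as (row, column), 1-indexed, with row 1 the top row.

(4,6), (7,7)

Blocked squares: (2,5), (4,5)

(1,5) (2,3) (3,1) (4,6) (5,4) (6,2) (7,7)

Row 1: attacked by (4,6)→{3,6}; (7,7)→{1,7}. Safe: 2, 4, 5. Place at column 5.
Row 2: attacked by (1,5)→{4,5,6}; (4,6)→{4,6}; (7,7)→{2,7}. Blocked: 5. Safe: 1, 3. Place at column 3.
Row 3: attacked by (1,5)→{3,5,7}; (2,3)→{2,3,4}; (4,6)→{5,6,7}; (7,7)→{3,7}. Safe: 1. Place at column 1.
Row 5: attacked by (1,5)→{1,5}; (2,3)→{3,6}; (3,1)→{1,3}; (4,6)→{5,6,7}; (7,7)→{5,7}. Safe: 2, 4. Place at column 4.
Row 6: attacked by (1,5)→{5}; (2,3)→{3,7}; (3,1)→{1,4}; (4,6)→{4,6}; (5,4)→{3,4,5}; (7,7)→{6,7}. Safe: 2. Place at column 2.
Columns [5, 3, 1, 6, 4, 2, 7], r−c [-4, -1, 2, -2, 1, 4, 0], r+c [6, 5, 4, 10, 9, 8, 14] are all distinct, so no two queens attack.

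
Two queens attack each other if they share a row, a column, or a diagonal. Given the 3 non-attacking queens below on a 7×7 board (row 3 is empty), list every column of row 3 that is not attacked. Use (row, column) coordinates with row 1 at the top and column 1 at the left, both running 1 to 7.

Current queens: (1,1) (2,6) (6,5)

(1,1) attacks row 3 at column 1 and diagonals 3.
(2,6) attacks row 3 at column 6 and diagonals 5, 7.
(6,5) attacks row 3 at column 5 and diagonals 2.
Attacked columns: {1, 2, 3, 5, 6, 7}. Safe: {4}.

columns 4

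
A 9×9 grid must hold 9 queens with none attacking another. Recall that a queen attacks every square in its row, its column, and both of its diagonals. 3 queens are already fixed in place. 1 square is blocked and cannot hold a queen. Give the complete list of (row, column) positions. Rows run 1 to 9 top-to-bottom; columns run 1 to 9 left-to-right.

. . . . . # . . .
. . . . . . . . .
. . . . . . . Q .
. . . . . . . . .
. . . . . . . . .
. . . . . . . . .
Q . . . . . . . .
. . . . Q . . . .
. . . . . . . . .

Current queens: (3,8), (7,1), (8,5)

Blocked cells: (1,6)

Row 1: attacked by (3,8)→{6,8}; (7,1)→{1,7}; (8,5)→{5}. Blocked: 6. Safe: 2, 3, 4, 9. Place at column 2.
Row 2: attacked by (1,2)→{1,2,3}; (3,8)→{7,8,9}; (7,1)→{1,6}; (8,5)→{5}. Safe: 4. Place at column 4.
Row 4: attacked by (1,2)→{2,5}; (2,4)→{2,4,6}; (3,8)→{7,8,9}; (7,1)→{1,4}; (8,5)→{1,5,9}. Safe: 3. Place at column 3.
Row 5: attacked by (1,2)→{2,6}; (2,4)→{1,4,7}; (3,8)→{6,8}; (4,3)→{2,3,4}; (7,1)→{1,3}; (8,5)→{2,5,8}. Safe: 9. Place at column 9.
Row 6: attacked by (1,2)→{2,7}; (2,4)→{4,8}; (3,8)→{5,8}; (4,3)→{1,3,5}; (5,9)→{8,9}; (7,1)→{1,2}; (8,5)→{3,5,7}. Safe: 6. Place at column 6.
Row 9: attacked by (1,2)→{2}; (2,4)→{4}; (3,8)→{2,8}; (4,3)→{3,8}; (5,9)→{5,9}; (6,6)→{3,6,9}; (7,1)→{1,3}; (8,5)→{4,5,6}. Safe: 7. Place at column 7.
Columns [2, 4, 8, 3, 9, 6, 1, 5, 7], r−c [-1, -2, -5, 1, -4, 0, 6, 3, 2], r+c [3, 6, 11, 7, 14, 12, 8, 13, 16] are all distinct, so no two queens attack.

(1,2) (2,4) (3,8) (4,3) (5,9) (6,6) (7,1) (8,5) (9,7)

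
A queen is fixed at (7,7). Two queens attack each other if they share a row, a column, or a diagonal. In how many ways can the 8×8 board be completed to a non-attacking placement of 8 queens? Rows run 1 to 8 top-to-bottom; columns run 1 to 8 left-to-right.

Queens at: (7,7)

16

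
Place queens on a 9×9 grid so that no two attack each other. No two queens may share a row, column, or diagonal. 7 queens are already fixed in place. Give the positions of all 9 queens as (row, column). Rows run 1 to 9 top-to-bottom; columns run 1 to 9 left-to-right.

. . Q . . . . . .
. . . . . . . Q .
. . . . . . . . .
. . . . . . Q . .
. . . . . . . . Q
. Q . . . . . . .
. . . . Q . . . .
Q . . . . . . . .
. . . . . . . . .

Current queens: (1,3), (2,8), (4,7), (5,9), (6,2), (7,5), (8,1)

(1,3) (2,8) (3,4) (4,7) (5,9) (6,2) (7,5) (8,1) (9,6)

Row 3: attacked by (1,3)→{1,3,5}; (2,8)→{7,8,9}; (4,7)→{6,7,8}; (5,9)→{7,9}; (6,2)→{2,5}; (7,5)→{1,5,9}; (8,1)→{1,6}. Safe: 4. Place at column 4.
Row 9: attacked by (1,3)→{3}; (2,8)→{1,8}; (3,4)→{4}; (4,7)→{2,7}; (5,9)→{5,9}; (6,2)→{2,5}; (7,5)→{3,5,7}; (8,1)→{1,2}. Safe: 6. Place at column 6.
Columns [3, 8, 4, 7, 9, 2, 5, 1, 6], r−c [-2, -6, -1, -3, -4, 4, 2, 7, 3], r+c [4, 10, 7, 11, 14, 8, 12, 9, 15] are all distinct, so no two queens attack.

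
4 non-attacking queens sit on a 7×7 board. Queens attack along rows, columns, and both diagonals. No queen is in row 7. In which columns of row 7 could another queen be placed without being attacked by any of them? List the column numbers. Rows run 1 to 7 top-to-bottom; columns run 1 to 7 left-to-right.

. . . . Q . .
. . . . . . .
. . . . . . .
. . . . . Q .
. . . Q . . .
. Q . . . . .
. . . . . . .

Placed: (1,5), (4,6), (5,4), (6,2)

columns 7

(1,5) attacks row 7 at column 5.
(4,6) attacks row 7 at column 6 and diagonals 3.
(5,4) attacks row 7 at column 4 and diagonals 2, 6.
(6,2) attacks row 7 at column 2 and diagonals 1, 3.
Attacked columns: {1, 2, 3, 4, 5, 6}. Safe: {7}.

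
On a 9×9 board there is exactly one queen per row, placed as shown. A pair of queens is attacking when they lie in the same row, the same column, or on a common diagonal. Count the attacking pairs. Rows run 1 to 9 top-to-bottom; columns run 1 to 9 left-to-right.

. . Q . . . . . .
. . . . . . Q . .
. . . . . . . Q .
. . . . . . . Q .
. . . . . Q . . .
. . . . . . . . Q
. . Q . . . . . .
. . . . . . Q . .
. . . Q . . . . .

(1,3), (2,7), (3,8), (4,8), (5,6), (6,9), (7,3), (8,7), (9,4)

6

Same column: (1,3)–(7,3) (column 3); (2,7)–(8,7) (column 7); (3,8)–(4,8) (column 8).
Same diagonal: (2,7)–(3,8) (|2−3| = |7−8| = 1); (3,8)–(5,6) (|3−5| = |8−6| = 2); (6,9)–(8,7) (|6−8| = |9−7| = 2).
Total attacking pairs: 6.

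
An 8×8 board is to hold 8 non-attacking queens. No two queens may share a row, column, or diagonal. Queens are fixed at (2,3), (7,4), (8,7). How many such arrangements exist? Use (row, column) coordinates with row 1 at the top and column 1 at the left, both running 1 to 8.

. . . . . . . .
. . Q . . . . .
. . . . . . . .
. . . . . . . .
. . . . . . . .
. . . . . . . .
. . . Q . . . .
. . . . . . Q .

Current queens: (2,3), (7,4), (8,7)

Branch on row 1: col 1 → 0; col 5 → 1; col 6 → 1; col 8 → 0.
Sum: 0 + 1 + 1 + 0 = 2.

2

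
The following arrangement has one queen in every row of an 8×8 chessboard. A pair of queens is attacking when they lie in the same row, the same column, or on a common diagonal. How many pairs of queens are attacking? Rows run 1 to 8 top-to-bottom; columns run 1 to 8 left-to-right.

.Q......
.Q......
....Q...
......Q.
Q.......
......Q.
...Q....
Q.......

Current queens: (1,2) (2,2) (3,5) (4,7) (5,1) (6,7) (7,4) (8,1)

Same column: (1,2)–(2,2) (column 2); (4,7)–(6,7) (column 7); (5,1)–(8,1) (column 1).
Same diagonal: (1,2)–(6,7) (|1−6| = |2−7| = 5); (4,7)–(7,4) (|4−7| = |7−4| = 3).
Total attacking pairs: 5.

5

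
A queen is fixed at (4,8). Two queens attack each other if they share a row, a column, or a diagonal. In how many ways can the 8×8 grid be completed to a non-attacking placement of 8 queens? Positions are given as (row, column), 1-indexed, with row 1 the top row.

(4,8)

Branch on row 1: col 1 → 1; col 2 → 2; col 3 → 4; col 4 → 5; col 6 → 4; col 7 → 2.
Sum: 1 + 2 + 4 + 5 + 4 + 2 = 18.

18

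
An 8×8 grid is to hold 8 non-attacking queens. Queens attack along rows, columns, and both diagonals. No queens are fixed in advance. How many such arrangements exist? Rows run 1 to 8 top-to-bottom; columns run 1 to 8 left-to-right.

92

Branch on row 1: col 1 → 4; col 2 → 8; col 3 → 16; col 4 → 18; col 5 → 18; col 6 → 16; col 7 → 8; col 8 → 4.
Sum: 4 + 8 + 16 + 18 + 18 + 16 + 8 + 4 = 92.
(This is the classic 8-queens count.)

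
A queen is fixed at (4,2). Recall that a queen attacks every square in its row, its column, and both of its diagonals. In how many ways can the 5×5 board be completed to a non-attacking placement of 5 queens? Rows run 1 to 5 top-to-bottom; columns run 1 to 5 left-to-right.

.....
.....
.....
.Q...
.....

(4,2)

Branch on row 1: col 1 → 1; col 3 → 1; col 4 → 0.
Sum: 1 + 1 + 0 = 2.

2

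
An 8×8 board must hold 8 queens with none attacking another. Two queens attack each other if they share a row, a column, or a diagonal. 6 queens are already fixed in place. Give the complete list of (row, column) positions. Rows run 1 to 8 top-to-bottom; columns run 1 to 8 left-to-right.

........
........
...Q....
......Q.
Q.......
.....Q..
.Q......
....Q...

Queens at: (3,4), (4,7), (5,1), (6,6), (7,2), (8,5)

(1,3) (2,8) (3,4) (4,7) (5,1) (6,6) (7,2) (8,5)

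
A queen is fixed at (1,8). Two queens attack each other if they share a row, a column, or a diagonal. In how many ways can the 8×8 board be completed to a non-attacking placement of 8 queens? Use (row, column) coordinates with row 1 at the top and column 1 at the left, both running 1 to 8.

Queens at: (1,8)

4

Branch on row 2: col 1 → 0; col 2 → 2; col 3 → 1; col 4 → 1; col 5 → 0; col 6 → 0.
Sum: 0 + 2 + 1 + 1 + 0 + 0 = 4.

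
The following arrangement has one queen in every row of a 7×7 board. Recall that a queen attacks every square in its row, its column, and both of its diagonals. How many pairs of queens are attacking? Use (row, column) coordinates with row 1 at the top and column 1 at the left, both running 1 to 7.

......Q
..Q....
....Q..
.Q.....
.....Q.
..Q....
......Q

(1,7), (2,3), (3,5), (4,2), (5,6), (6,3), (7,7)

4

Same column: (1,7)–(7,7) (column 7); (2,3)–(6,3) (column 3).
Same diagonal: (1,7)–(3,5) (|1−3| = |7−5| = 2); (2,3)–(5,6) (|2−5| = |3−6| = 3).
Total attacking pairs: 4.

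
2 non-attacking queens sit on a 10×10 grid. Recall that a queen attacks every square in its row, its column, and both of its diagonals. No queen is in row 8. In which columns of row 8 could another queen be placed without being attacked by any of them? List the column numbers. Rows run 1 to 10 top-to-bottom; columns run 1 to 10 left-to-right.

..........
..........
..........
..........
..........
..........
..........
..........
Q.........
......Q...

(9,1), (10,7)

columns 3, 4, 6, 8, 10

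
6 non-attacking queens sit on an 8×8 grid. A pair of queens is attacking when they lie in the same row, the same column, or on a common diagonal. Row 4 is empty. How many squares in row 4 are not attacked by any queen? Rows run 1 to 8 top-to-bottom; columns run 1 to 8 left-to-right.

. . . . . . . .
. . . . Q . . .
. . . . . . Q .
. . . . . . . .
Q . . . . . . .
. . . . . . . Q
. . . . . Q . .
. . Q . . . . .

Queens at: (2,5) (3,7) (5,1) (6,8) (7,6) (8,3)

(2,5) attacks row 4 at column 5 and diagonals 3, 7.
(3,7) attacks row 4 at column 7 and diagonals 6, 8.
(5,1) attacks row 4 at column 1 and diagonals 2.
(6,8) attacks row 4 at column 8 and diagonals 6.
(7,6) attacks row 4 at column 6 and diagonals 3.
(8,3) attacks row 4 at column 3 and diagonals 7.
Attacked columns: {1, 2, 3, 5, 6, 7, 8}. Safe: {4}.

1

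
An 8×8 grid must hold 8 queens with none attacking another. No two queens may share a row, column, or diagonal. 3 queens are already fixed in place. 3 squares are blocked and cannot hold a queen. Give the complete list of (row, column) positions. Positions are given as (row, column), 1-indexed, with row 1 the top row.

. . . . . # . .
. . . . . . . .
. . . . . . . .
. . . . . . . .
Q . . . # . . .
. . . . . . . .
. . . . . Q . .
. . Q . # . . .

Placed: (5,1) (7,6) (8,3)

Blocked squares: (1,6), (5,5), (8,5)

Row 1: attacked by (5,1)→{1,5}; (7,6)→{6}; (8,3)→{3}. Blocked: 6. Safe: 2, 4, 7, 8. Place at column 2.
Row 2: attacked by (1,2)→{1,2,3}; (5,1)→{1,4}; (7,6)→{1,6}; (8,3)→{3}. Safe: 5, 7, 8. Place at column 5.
Row 3: attacked by (1,2)→{2,4}; (2,5)→{4,5,6}; (5,1)→{1,3}; (7,6)→{2,6}; (8,3)→{3,8}. Safe: 7. Place at column 7.
Row 4: attacked by (1,2)→{2,5}; (2,5)→{3,5,7}; (3,7)→{6,7,8}; (5,1)→{1,2}; (7,6)→{3,6}; (8,3)→{3,7}. Safe: 4. Place at column 4.
Row 6: attacked by (1,2)→{2,7}; (2,5)→{1,5}; (3,7)→{4,7}; (4,4)→{2,4,6}; (5,1)→{1,2}; (7,6)→{5,6,7}; (8,3)→{1,3,5}. Safe: 8. Place at column 8.
Columns [2, 5, 7, 4, 1, 8, 6, 3], r−c [-1, -3, -4, 0, 4, -2, 1, 5], r+c [3, 7, 10, 8, 6, 14, 13, 11] are all distinct, so no two queens attack.

(1,2) (2,5) (3,7) (4,4) (5,1) (6,8) (7,6) (8,3)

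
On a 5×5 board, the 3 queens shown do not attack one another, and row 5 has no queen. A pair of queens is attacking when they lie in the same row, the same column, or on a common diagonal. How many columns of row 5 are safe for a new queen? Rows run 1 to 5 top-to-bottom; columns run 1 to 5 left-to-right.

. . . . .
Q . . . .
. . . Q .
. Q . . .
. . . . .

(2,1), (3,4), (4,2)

1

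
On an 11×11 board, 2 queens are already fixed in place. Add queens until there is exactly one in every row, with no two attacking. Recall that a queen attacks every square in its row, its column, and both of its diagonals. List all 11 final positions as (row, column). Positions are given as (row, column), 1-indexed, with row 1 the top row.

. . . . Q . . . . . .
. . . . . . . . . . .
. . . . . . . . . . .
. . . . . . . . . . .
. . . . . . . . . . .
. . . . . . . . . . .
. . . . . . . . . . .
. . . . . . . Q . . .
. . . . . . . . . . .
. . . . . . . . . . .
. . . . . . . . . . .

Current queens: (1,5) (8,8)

Row 2: attacked by (1,5)→{4,5,6}; (8,8)→{2,8}. Safe: 1, 3, 7, 9, 10, 11. Place at column 1.
Row 3: attacked by (1,5)→{3,5,7}; (2,1)→{1,2}; (8,8)→{3,8}. Safe: 4, 6, 9, 10, 11. Place at column 11.
Row 4: attacked by (1,5)→{2,5,8}; (2,1)→{1,3}; (3,11)→{10,11}; (8,8)→{4,8}. Safe: 6, 7, 9. Place at column 6.
Row 5: attacked by (1,5)→{1,5,9}; (2,1)→{1,4}; (3,11)→{9,11}; (4,6)→{5,6,7}; (8,8)→{5,8,11}. Safe: 2, 3, 10. Place at column 3.
Row 6: attacked by (1,5)→{5,10}; (2,1)→{1,5}; (3,11)→{8,11}; (4,6)→{4,6,8}; (5,3)→{2,3,4}; (8,8)→{6,8,10}. Safe: 7, 9. Place at column 9.
Row 7: attacked by (1,5)→{5,11}; (2,1)→{1,6}; (3,11)→{7,11}; (4,6)→{3,6,9}; (5,3)→{1,3,5}; (6,9)→{8,9,10}; (8,8)→{7,8,9}. Safe: 2, 4. Place at column 4.
Row 9: attacked by (1,5)→{5}; (2,1)→{1,8}; (3,11)→{5,11}; (4,6)→{1,6,11}; (5,3)→{3,7}; (6,9)→{6,9}; (7,4)→{2,4,6}; (8,8)→{7,8,9}. Safe: 10. Place at column 10.
Row 10: attacked by (1,5)→{5}; (2,1)→{1,9}; (3,11)→{4,11}; (4,6)→{6}; (5,3)→{3,8}; (6,9)→{5,9}; (7,4)→{1,4,7}; (8,8)→{6,8,10}; (9,10)→{9,10,11}. Safe: 2. Place at column 2.
Row 11: attacked by (1,5)→{5}; (2,1)→{1,10}; (3,11)→{3,11}; (4,6)→{6}; (5,3)→{3,9}; (6,9)→{4,9}; (7,4)→{4,8}; (8,8)→{5,8,11}; (9,10)→{8,10}; (10,2)→{1,2,3}. Safe: 7. Place at column 7.
Columns [5, 1, 11, 6, 3, 9, 4, 8, 10, 2, 7], r−c [-4, 1, -8, -2, 2, -3, 3, 0, -1, 8, 4], r+c [6, 3, 14, 10, 8, 15, 11, 16, 19, 12, 18] are all distinct, so no two queens attack.

(1,5) (2,1) (3,11) (4,6) (5,3) (6,9) (7,4) (8,8) (9,10) (10,2) (11,7)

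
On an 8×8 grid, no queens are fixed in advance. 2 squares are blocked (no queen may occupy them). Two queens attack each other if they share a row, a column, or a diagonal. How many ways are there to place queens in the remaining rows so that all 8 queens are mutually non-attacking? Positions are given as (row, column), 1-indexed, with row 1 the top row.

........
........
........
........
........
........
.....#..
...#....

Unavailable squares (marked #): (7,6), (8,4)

63

Branch on row 1: col 1 → 2; col 2 → 3; col 3 → 13; col 4 → 15; col 5 → 10; col 6 → 12; col 7 → 5; col 8 → 3.
Sum: 2 + 3 + 13 + 15 + 10 + 12 + 5 + 3 = 63.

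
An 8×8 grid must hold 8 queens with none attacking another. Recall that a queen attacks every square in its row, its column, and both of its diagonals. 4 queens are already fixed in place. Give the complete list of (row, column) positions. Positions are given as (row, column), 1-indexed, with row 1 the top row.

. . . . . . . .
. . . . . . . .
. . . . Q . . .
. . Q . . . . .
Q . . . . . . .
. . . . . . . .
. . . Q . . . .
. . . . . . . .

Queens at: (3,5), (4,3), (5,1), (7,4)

(1,8) (2,2) (3,5) (4,3) (5,1) (6,7) (7,4) (8,6)

Row 1: attacked by (3,5)→{3,5,7}; (4,3)→{3,6}; (5,1)→{1,5}; (7,4)→{4}. Safe: 2, 8. Place at column 8.
Row 2: attacked by (1,8)→{7,8}; (3,5)→{4,5,6}; (4,3)→{1,3,5}; (5,1)→{1,4}; (7,4)→{4}. Safe: 2. Place at column 2.
Row 6: attacked by (1,8)→{3,8}; (2,2)→{2,6}; (3,5)→{2,5,8}; (4,3)→{1,3,5}; (5,1)→{1,2}; (7,4)→{3,4,5}. Safe: 7. Place at column 7.
Row 8: attacked by (1,8)→{1,8}; (2,2)→{2,8}; (3,5)→{5}; (4,3)→{3,7}; (5,1)→{1,4}; (6,7)→{5,7}; (7,4)→{3,4,5}. Safe: 6. Place at column 6.
Columns [8, 2, 5, 3, 1, 7, 4, 6], r−c [-7, 0, -2, 1, 4, -1, 3, 2], r+c [9, 4, 8, 7, 6, 13, 11, 14] are all distinct, so no two queens attack.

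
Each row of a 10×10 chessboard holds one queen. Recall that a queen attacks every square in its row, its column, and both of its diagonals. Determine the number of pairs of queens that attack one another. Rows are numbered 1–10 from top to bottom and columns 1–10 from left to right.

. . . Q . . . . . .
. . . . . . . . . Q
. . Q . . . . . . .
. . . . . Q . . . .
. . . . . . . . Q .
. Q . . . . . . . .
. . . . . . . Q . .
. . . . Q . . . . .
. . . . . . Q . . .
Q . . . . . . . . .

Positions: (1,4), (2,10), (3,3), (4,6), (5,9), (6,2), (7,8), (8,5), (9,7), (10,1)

0

All columns are distinct and no two queens satisfy |Δrow| = |Δcol|, so no pair attacks.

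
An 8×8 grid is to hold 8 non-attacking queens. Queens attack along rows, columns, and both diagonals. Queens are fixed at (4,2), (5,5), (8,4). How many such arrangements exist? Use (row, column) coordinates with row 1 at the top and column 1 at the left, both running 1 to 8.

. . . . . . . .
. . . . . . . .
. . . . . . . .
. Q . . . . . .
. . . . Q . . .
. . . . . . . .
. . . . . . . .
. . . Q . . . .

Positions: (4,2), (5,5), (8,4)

1

Branch on row 1: col 3 → 0; col 6 → 0; col 7 → 1; col 8 → 0.
Sum: 0 + 0 + 1 + 0 = 1.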